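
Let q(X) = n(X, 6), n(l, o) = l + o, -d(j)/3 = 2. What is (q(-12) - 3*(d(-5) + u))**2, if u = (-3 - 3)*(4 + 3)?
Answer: 19044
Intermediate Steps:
u = -42 (u = -6*7 = -42)
d(j) = -6 (d(j) = -3*2 = -6)
q(X) = 6 + X (q(X) = X + 6 = 6 + X)
(q(-12) - 3*(d(-5) + u))**2 = ((6 - 12) - 3*(-6 - 42))**2 = (-6 - 3*(-48))**2 = (-6 + 144)**2 = 138**2 = 19044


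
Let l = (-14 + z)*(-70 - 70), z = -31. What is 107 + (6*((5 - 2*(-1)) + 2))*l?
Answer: 340307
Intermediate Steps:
l = 6300 (l = (-14 - 31)*(-70 - 70) = -45*(-140) = 6300)
107 + (6*((5 - 2*(-1)) + 2))*l = 107 + (6*((5 - 2*(-1)) + 2))*6300 = 107 + (6*((5 + 2) + 2))*6300 = 107 + (6*(7 + 2))*6300 = 107 + (6*9)*6300 = 107 + 54*6300 = 107 + 340200 = 340307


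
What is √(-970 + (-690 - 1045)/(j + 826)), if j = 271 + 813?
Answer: I*√141678834/382 ≈ 31.159*I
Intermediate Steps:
j = 1084
√(-970 + (-690 - 1045)/(j + 826)) = √(-970 + (-690 - 1045)/(1084 + 826)) = √(-970 - 1735/1910) = √(-970 - 1735*1/1910) = √(-970 - 347/382) = √(-370887/382) = I*√141678834/382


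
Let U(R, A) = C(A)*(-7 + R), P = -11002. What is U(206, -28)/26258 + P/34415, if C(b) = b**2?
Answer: 2540200062/451834535 ≈ 5.6220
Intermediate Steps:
U(R, A) = A**2*(-7 + R)
U(206, -28)/26258 + P/34415 = ((-28)**2*(-7 + 206))/26258 - 11002/34415 = (784*199)*(1/26258) - 11002*1/34415 = 156016*(1/26258) - 11002/34415 = 78008/13129 - 11002/34415 = 2540200062/451834535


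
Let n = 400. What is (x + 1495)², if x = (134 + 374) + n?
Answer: 5774409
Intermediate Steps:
x = 908 (x = (134 + 374) + 400 = 508 + 400 = 908)
(x + 1495)² = (908 + 1495)² = 2403² = 5774409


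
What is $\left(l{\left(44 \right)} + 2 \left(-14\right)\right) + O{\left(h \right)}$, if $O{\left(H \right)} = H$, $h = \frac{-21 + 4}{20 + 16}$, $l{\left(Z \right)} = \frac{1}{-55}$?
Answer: $- \frac{56411}{1980} \approx -28.49$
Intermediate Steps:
$l{\left(Z \right)} = - \frac{1}{55}$
$h = - \frac{17}{36} \approx -0.47222$
$\left(l{\left(44 \right)} + 2 \left(-14\right)\right) + O{\left(h \right)} = \left(- \frac{1}{55} + 2 \left(-14\right)\right) - \frac{17}{36} = \left(- \frac{1}{55} - 28\right) - \frac{17}{36} = - \frac{1541}{55} - \frac{17}{36} = - \frac{56411}{1980}$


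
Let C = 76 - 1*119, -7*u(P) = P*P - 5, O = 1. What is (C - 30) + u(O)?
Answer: -507/7 ≈ -72.429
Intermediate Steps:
u(P) = 5/7 - P**2/7 (u(P) = -(P*P - 5)/7 = -(P**2 - 5)/7 = -(-5 + P**2)/7 = 5/7 - P**2/7)
C = -43 (C = 76 - 119 = -43)
(C - 30) + u(O) = (-43 - 30) + (5/7 - 1/7*1**2) = -73 + (5/7 - 1/7*1) = -73 + (5/7 - 1/7) = -73 + 4/7 = -507/7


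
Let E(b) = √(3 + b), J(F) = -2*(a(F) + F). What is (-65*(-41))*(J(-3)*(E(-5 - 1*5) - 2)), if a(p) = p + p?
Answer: -95940 + 47970*I*√7 ≈ -95940.0 + 1.2692e+5*I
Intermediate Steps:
a(p) = 2*p
J(F) = -6*F (J(F) = -2*(2*F + F) = -6*F)
(-65*(-41))*(J(-3)*(E(-5 - 1*5) - 2)) = (-65*(-41))*((-6*(-3))*(√(3 + (-5 - 1*5)) - 2)) = 2665*(18*(√(3 + (-5 - 5)) - 2)) = 2665*(18*(√(3 - 10) - 2)) = 2665*(18*(√(-7) - 2)) = 2665*(18*(I*√7 - 2)) = 2665*(18*(-2 + I*√7)) = 2665*(-36 + 18*I*√7) = -95940 + 47970*I*√7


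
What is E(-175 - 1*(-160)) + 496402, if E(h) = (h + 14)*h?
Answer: 496417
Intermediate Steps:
E(h) = h*(14 + h) (E(h) = (14 + h)*h = h*(14 + h))
E(-175 - 1*(-160)) + 496402 = (-175 - 1*(-160))*(14 + (-175 - 1*(-160))) + 496402 = (-175 + 160)*(14 + (-175 + 160)) + 496402 = -15*(14 - 15) + 496402 = -15*(-1) + 496402 = 15 + 496402 = 496417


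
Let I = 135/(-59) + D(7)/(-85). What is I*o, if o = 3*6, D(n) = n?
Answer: -213984/5015 ≈ -42.669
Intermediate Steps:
I = -11888/5015 (I = 135/(-59) + 7/(-85) = 135*(-1/59) + 7*(-1/85) = -135/59 - 7/85 = -11888/5015 ≈ -2.3705)
o = 18
I*o = -11888/5015*18 = -213984/5015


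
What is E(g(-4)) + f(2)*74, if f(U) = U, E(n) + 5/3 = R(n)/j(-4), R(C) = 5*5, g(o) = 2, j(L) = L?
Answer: 1681/12 ≈ 140.08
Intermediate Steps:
R(C) = 25
E(n) = -95/12 (E(n) = -5/3 + 25/(-4) = -5/3 + 25*(-¼) = -5/3 - 25/4 = -95/12)
E(g(-4)) + f(2)*74 = -95/12 + 2*74 = -95/12 + 148 = 1681/12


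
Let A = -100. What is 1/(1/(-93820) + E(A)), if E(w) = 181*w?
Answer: -93820/1698142001 ≈ -5.5249e-5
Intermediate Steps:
1/(1/(-93820) + E(A)) = 1/(1/(-93820) + 181*(-100)) = 1/(-1/93820 - 18100) = 1/(-1698142001/93820) = -93820/1698142001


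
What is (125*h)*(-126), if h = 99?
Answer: -1559250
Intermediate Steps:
(125*h)*(-126) = (125*99)*(-126) = 12375*(-126) = -1559250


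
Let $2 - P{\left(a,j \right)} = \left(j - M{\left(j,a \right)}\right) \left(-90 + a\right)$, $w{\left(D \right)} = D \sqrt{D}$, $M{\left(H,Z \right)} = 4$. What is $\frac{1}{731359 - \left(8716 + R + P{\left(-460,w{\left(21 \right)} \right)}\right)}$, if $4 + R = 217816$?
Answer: $\frac{507029}{254276954341} + \frac{11550 \sqrt{21}}{254276954341} \approx 2.2022 \cdot 10^{-6}$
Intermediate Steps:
$w{\left(D \right)} = D^{\frac{3}{2}}$
$R = 217812$ ($R = -4 + 217816 = 217812$)
$P{\left(a,j \right)} = 2 - \left(-90 + a\right) \left(-4 + j\right)$ ($P{\left(a,j \right)} = 2 - \left(j - 4\right) \left(-90 + a\right) = 2 - \left(-4 + j\right) \left(-90 + a\right) = 2 - \left(-90 + a\right) \left(-4 + j\right)$)
$\frac{1}{731359 - \left(8716 + R + P{\left(-460,w{\left(21 \right)} \right)}\right)} = \frac{1}{731359 - \left(224330 + 1890 \sqrt{21} - - 460 \cdot 21^{\frac{3}{2}}\right)} = \frac{1}{731359 - \left(224330 - - 460 \cdot 21 \sqrt{21} + 90 \cdot 21 \sqrt{21}\right)} = \frac{1}{731359 - \left(224330 + 11550 \sqrt{21}\right)} = \frac{1}{507029 - 11550 \sqrt{21}}$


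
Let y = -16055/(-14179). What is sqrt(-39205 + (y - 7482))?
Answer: I*sqrt(9385915498322)/14179 ≈ 216.07*I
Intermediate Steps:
y = 16055/14179 (y = -16055*(-1/14179) = 16055/14179 ≈ 1.1323)
sqrt(-39205 + (y - 7482)) = sqrt(-39205 + (16055/14179 - 7482)) = sqrt(-39205 - 106071223/14179) = sqrt(-661958918/14179) = I*sqrt(9385915498322)/14179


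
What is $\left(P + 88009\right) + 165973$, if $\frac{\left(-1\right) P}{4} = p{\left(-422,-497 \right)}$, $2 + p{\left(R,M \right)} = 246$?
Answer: $253006$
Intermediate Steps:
$p{\left(R,M \right)} = 244$ ($p{\left(R,M \right)} = -2 + 246 = 244$)
$P = -976$ ($P = \left(-4\right) 244 = -976$)
$\left(P + 88009\right) + 165973 = \left(-976 + 88009\right) + 165973 = 87033 + 165973 = 253006$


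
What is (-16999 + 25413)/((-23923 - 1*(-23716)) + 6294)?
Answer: 8414/6087 ≈ 1.3823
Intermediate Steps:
(-16999 + 25413)/((-23923 - 1*(-23716)) + 6294) = 8414/((-23923 + 23716) + 6294) = 8414/(-207 + 6294) = 8414/6087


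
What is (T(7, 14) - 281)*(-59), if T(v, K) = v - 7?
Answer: 16579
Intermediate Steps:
T(v, K) = -7 + v
(T(7, 14) - 281)*(-59) = ((-7 + 7) - 281)*(-59) = (0 - 281)*(-59) = -281*(-59) = 16579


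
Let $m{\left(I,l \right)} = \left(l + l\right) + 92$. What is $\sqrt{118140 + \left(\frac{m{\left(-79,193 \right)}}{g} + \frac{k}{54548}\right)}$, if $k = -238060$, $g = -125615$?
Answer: $\frac{\sqrt{346658293882579613948195}}{1713011755} \approx 343.71$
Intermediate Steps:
$m{\left(I,l \right)} = 92 + 2 l$ ($m{\left(I,l \right)} = 2 l + 92 = 92 + 2 l$)
$\sqrt{118140 + \left(\frac{m{\left(-79,193 \right)}}{g} + \frac{k}{54548}\right)} = \sqrt{118140 - \left(\frac{59515}{13637} - \frac{92 + 2 \cdot 193}{-125615}\right)} = \sqrt{118140 - \left(\frac{59515}{13637} - \left(92 + 386\right) \left(- \frac{1}{125615}\right)\right)} = \sqrt{118140 + \left(478 \left(- \frac{1}{125615}\right) - \frac{59515}{13637}\right)} = \sqrt{118140 - \frac{7482495211}{1713011755}} = \sqrt{\frac{202367726240489}{1713011755}} = \frac{\sqrt{346658293882579613948195}}{1713011755}$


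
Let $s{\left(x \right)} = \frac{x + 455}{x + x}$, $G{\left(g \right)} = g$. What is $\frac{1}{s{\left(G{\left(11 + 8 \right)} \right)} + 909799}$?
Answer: $\frac{19}{17286418} \approx 1.0991 \cdot 10^{-6}$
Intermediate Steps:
$s{\left(x \right)} = \frac{455 + x}{2 x}$
$\frac{1}{s{\left(G{\left(11 + 8 \right)} \right)} + 909799} = \frac{1}{\frac{455 + \left(11 + 8\right)}{2 \left(11 + 8\right)} + 909799} = \frac{1}{\frac{455 + 19}{2 \cdot 19} + 909799} = \frac{1}{\frac{1}{2} \cdot \frac{1}{19} \cdot 474 + 909799} = \frac{1}{\frac{237}{19} + 909799} = \frac{1}{\frac{17286418}{19}} = \frac{19}{17286418}$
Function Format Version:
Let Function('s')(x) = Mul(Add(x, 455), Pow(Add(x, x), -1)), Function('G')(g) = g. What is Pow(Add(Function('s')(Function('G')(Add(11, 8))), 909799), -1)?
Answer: Rational(19, 17286418) ≈ 1.0991e-6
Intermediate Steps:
Function('s')(x) = Mul(Rational(1, 2), Pow(x, -1), Add(455, x)) (Function('s')(x) = Mul(Add(455, x), Pow(Mul(2, x), -1)) = Mul(Add(455, x), Mul(Rational(1, 2), Pow(x, -1))) = Mul(Rational(1, 2), Pow(x, -1), Add(455, x)))
Pow(Add(Function('s')(Function('G')(Add(11, 8))), 909799), -1) = Pow(Add(Mul(Rational(1, 2), Pow(Add(11, 8), -1), Add(455, Add(11, 8))), 909799), -1) = Pow(Add(Mul(Rational(1, 2), Pow(19, -1), Add(455, 19)), 909799), -1) = Pow(Add(Mul(Rational(1, 2), Rational(1, 19), 474), 909799), -1) = Pow(Add(Rational(237, 19), 909799), -1) = Pow(Rational(17286418, 19), -1) = Rational(19, 17286418)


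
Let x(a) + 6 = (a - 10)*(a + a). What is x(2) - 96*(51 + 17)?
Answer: -6566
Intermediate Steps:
x(a) = -6 + 2*a*(-10 + a) (x(a) = -6 + (a - 10)*(a + a) = -6 + (-10 + a)*(2*a) = -6 + 2*a*(-10 + a))
x(2) - 96*(51 + 17) = (-6 - 20*2 + 2*2²) - 96*(51 + 17) = (-6 - 40 + 2*4) - 96*68 = (-6 - 40 + 8) - 6528 = -38 - 6528 = -6566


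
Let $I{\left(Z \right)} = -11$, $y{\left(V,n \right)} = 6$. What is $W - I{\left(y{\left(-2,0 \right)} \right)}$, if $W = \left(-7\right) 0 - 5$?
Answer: $6$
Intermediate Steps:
$W = -5$ ($W = 0 - 5 = -5$)
$W - I{\left(y{\left(-2,0 \right)} \right)} = -5 - -11 = -5 + 11 = 6$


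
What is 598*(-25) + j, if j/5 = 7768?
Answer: 23890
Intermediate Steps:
j = 38840 (j = 5*7768 = 38840)
598*(-25) + j = 598*(-25) + 38840 = -14950 + 38840 = 23890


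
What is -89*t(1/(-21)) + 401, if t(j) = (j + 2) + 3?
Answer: -835/21 ≈ -39.762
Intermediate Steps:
t(j) = 5 + j (t(j) = (2 + j) + 3 = 5 + j)
-89*t(1/(-21)) + 401 = -89*(5 + 1/(-21)) + 401 = -89*(5 - 1/21) + 401 = -89*104/21 + 401 = -9256/21 + 401 = -835/21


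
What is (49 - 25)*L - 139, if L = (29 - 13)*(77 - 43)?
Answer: 12917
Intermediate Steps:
L = 544 (L = 16*34 = 544)
(49 - 25)*L - 139 = (49 - 25)*544 - 139 = 24*544 - 139 = 13056 - 139 = 12917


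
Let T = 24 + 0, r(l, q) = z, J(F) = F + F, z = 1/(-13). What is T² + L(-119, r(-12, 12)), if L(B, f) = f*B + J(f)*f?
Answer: 98893/169 ≈ 585.17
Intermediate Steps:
z = -1/13 ≈ -0.076923
J(F) = 2*F
r(l, q) = -1/13
L(B, f) = 2*f² + B*f (L(B, f) = f*B + (2*f)*f = B*f + 2*f² = 2*f² + B*f)
T = 24
T² + L(-119, r(-12, 12)) = 24² - (-119 + 2*(-1/13))/13 = 576 - (-119 - 2/13)/13 = 576 - 1/13*(-1549/13) = 576 + 1549/169 = 98893/169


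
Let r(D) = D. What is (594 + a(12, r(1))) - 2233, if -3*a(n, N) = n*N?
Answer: -1643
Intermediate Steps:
a(n, N) = -N*n/3 (a(n, N) = -n*N/3 = -N*n/3)
(594 + a(12, r(1))) - 2233 = (594 - ⅓*1*12) - 2233 = (594 - 4) - 2233 = 590 - 2233 = -1643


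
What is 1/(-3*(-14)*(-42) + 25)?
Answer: -1/1739 ≈ -0.00057504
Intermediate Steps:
1/(-3*(-14)*(-42) + 25) = 1/(42*(-42) + 25) = 1/(-1764 + 25) = 1/(-1739) = -1/1739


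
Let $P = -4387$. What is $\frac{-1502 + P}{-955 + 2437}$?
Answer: $- \frac{151}{38} \approx -3.9737$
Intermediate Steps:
$\frac{-1502 + P}{-955 + 2437} = \frac{-1502 - 4387}{-955 + 2437} = - \frac{5889}{1482} = \left(-5889\right) \frac{1}{1482} = - \frac{151}{38}$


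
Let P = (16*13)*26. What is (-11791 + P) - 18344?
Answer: -24727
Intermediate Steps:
P = 5408 (P = 208*26 = 5408)
(-11791 + P) - 18344 = (-11791 + 5408) - 18344 = -6383 - 18344 = -24727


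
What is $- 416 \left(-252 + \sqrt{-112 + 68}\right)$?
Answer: $104832 - 832 i \sqrt{11} \approx 1.0483 \cdot 10^{5} - 2759.4 i$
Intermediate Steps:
$- 416 \left(-252 + \sqrt{-112 + 68}\right) = - 416 \left(-252 + \sqrt{-44}\right) = - 416 \left(-252 + 2 i \sqrt{11}\right) = 104832 - 832 i \sqrt{11}$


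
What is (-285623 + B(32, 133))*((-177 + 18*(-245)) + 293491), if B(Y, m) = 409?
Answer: -82399465456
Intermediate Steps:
(-285623 + B(32, 133))*((-177 + 18*(-245)) + 293491) = (-285623 + 409)*((-177 + 18*(-245)) + 293491) = -285214*((-177 - 4410) + 293491) = -285214*(-4587 + 293491) = -285214*288904 = -82399465456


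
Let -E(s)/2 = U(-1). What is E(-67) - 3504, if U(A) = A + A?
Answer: -3500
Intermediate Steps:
U(A) = 2*A
E(s) = 4 (E(s) = -4*(-1) = -2*(-2) = 4)
E(-67) - 3504 = 4 - 3504 = -3500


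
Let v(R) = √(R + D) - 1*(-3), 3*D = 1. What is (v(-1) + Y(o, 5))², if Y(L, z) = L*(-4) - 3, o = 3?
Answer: (36 - I*√6)²/9 ≈ 143.33 - 19.596*I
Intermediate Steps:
D = ⅓ (D = (⅓)*1 = ⅓ ≈ 0.33333)
Y(L, z) = -3 - 4*L (Y(L, z) = -4*L - 3 = -3 - 4*L)
v(R) = 3 + √(⅓ + R) (v(R) = √(R + ⅓) - 1*(-3) = √(⅓ + R) + 3 = 3 + √(⅓ + R))
(v(-1) + Y(o, 5))² = ((3 + √(3 + 9*(-1))/3) + (-3 - 4*3))² = ((3 + √(3 - 9)/3) + (-3 - 12))² = ((3 + √(-6)/3) - 15)² = ((3 + (I*√6)/3) - 15)² = ((3 + I*√6/3) - 15)² = (-12 + I*√6/3)²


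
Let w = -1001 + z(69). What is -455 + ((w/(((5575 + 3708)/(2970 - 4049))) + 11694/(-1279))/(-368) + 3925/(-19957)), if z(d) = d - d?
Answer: -39717225939684883/87197085848432 ≈ -455.49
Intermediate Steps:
z(d) = 0
w = -1001 (w = -1001 + 0 = -1001)
-455 + ((w/(((5575 + 3708)/(2970 - 4049))) + 11694/(-1279))/(-368) + 3925/(-19957)) = -455 + ((-1001*(2970 - 4049)/(5575 + 3708) + 11694/(-1279))/(-368) + 3925/(-19957)) = -455 + ((-1001/(9283/(-1079)) + 11694*(-1/1279))*(-1/368) + 3925*(-1/19957)) = -455 + ((-1001/(9283*(-1/1079)) - 11694/1279)*(-1/368) - 3925/19957) = -455 + ((-1001/(-9283/1079) - 11694/1279)*(-1/368) - 3925/19957) = -455 + ((-1001*(-1079/9283) - 11694/1279)*(-1/368) - 3925/19957) = -455 + ((1080079/9283 - 11694/1279)*(-1/368) - 3925/19957) = -455 + ((1272865639/11872957)*(-1/368) - 3925/19957) = -455 + (-1272865639/4369248176 - 3925/19957) = -455 - 42551878648323/87197085848432 = -39717225939684883/87197085848432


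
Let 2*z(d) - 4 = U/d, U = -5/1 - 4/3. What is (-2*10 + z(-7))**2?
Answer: 543169/1764 ≈ 307.92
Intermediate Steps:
U = -19/3 (U = -5*1 - 4*1/3 = -5 - 4/3 = -19/3 ≈ -6.3333)
z(d) = 2 - 19/(6*d) (z(d) = 2 + (-19/(3*d))/2 = 2 - 19/(6*d))
(-2*10 + z(-7))**2 = (-2*10 + (2 - 19/6/(-7)))**2 = (-20 + (2 - 19/6*(-1/7)))**2 = (-20 + (2 + 19/42))**2 = (-20 + 103/42)**2 = (-737/42)**2 = 543169/1764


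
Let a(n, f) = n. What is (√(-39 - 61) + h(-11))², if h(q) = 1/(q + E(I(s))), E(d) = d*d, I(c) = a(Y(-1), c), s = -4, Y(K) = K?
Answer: (1 - 100*I)²/100 ≈ -99.99 - 2.0*I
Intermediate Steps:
I(c) = -1
E(d) = d²
h(q) = 1/(1 + q) (h(q) = 1/(q + (-1)²) = 1/(q + 1) = 1/(1 + q))
(√(-39 - 61) + h(-11))² = (√(-39 - 61) + 1/(1 - 11))² = (√(-100) + 1/(-10))² = (10*I - ⅒)² = (-⅒ + 10*I)²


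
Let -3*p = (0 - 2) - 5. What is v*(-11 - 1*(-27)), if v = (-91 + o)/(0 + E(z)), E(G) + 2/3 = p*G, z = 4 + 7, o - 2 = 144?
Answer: 176/5 ≈ 35.200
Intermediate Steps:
p = 7/3 (p = -((0 - 2) - 5)/3 = -(-2 - 5)/3 = -⅓*(-7) = 7/3 ≈ 2.3333)
o = 146 (o = 2 + 144 = 146)
z = 11
E(G) = -⅔ + 7*G/3
v = 11/5 (v = (-91 + 146)/(0 + (-⅔ + (7/3)*11)) = 55/(0 + (-⅔ + 77/3)) = 55/(0 + 25) = 55/25 = 55*(1/25) = 11/5 ≈ 2.2000)
v*(-11 - 1*(-27)) = 11*(-11 - 1*(-27))/5 = 11*(-11 + 27)/5 = (11/5)*16 = 176/5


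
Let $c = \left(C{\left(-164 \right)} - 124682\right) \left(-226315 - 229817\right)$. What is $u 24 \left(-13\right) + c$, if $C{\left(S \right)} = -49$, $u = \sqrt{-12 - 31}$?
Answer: $56893800492 - 312 i \sqrt{43} \approx 5.6894 \cdot 10^{10} - 2045.9 i$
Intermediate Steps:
$u = i \sqrt{43}$ ($u = \sqrt{-43} = i \sqrt{43} \approx 6.5574 i$)
$c = 56893800492$ ($c = \left(-49 - 124682\right) \left(-226315 - 229817\right) = \left(-124731\right) \left(-456132\right) = 56893800492$)
$u 24 \left(-13\right) + c = i \sqrt{43} \cdot 24 \left(-13\right) + 56893800492 = 24 i \sqrt{43} \left(-13\right) + 56893800492 = - 312 i \sqrt{43} + 56893800492 = 56893800492 - 312 i \sqrt{43}$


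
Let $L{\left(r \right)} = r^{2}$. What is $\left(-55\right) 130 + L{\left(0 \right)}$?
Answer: $-7150$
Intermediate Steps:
$\left(-55\right) 130 + L{\left(0 \right)} = \left(-55\right) 130 + 0^{2} = -7150 + 0 = -7150$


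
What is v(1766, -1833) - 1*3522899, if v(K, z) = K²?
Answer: -404143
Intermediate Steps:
v(1766, -1833) - 1*3522899 = 1766² - 1*3522899 = 3118756 - 3522899 = -404143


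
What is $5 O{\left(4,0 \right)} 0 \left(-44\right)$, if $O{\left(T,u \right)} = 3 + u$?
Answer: $0$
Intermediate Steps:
$5 O{\left(4,0 \right)} 0 \left(-44\right) = 5 \left(3 + 0\right) 0 \left(-44\right) = 5 \cdot 3 \cdot 0 \left(-44\right) = 15 \cdot 0 \left(-44\right) = 0 \left(-44\right) = 0$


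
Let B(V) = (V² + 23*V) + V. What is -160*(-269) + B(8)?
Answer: 43296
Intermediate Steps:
B(V) = V² + 24*V
-160*(-269) + B(8) = -160*(-269) + 8*(24 + 8) = 43040 + 8*32 = 43040 + 256 = 43296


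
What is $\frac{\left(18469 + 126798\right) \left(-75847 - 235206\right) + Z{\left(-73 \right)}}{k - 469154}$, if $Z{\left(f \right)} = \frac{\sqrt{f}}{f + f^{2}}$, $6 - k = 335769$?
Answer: $\frac{45185736151}{804917} - \frac{i \sqrt{73}}{4230643752} \approx 56137.0 - 2.0196 \cdot 10^{-9} i$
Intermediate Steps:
$k = -335763$ ($k = 6 - 335769 = -335763$)
$Z{\left(f \right)} = \frac{\sqrt{f}}{f + f^{2}}$
$\frac{\left(18469 + 126798\right) \left(-75847 - 235206\right) + Z{\left(-73 \right)}}{k - 469154} = \frac{\left(18469 + 126798\right) \left(-75847 - 235206\right) + \frac{1}{i \sqrt{73} \left(1 - 73\right)}}{-335763 - 469154} = \frac{145267 \left(-311053\right) + \frac{\left(- \frac{1}{73}\right) i \sqrt{73}}{-72}}{-804917} = \left(-45185736151 + - \frac{i \sqrt{73}}{73} \left(- \frac{1}{72}\right)\right) \left(- \frac{1}{804917}\right) = \left(-45185736151 + \frac{i \sqrt{73}}{5256}\right) \left(- \frac{1}{804917}\right) = \frac{45185736151}{804917} - \frac{i \sqrt{73}}{4230643752}$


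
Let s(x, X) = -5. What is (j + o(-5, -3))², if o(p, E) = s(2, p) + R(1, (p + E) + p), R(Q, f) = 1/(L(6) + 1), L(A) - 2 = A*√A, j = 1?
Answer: 76753/4761 - 1108*√6/4761 ≈ 15.551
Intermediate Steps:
L(A) = 2 + A^(3/2) (L(A) = 2 + A*√A = 2 + A^(3/2))
R(Q, f) = 1/(3 + 6*√6) (R(Q, f) = 1/((2 + 6^(3/2)) + 1) = 1/((2 + 6*√6) + 1) = 1/(3 + 6*√6))
o(p, E) = -346/69 + 2*√6/69 (o(p, E) = -5 + (-1/69 + 2*√6/69) = -346/69 + 2*√6/69)
(j + o(-5, -3))² = (1 + (-346/69 + 2*√6/69))² = (-277/69 + 2*√6/69)²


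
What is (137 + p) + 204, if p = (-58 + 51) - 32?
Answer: 302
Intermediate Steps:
p = -39 (p = -7 - 32 = -39)
(137 + p) + 204 = (137 - 39) + 204 = 98 + 204 = 302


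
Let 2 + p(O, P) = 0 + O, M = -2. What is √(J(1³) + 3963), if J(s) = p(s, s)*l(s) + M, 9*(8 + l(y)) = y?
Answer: 2*√8930/3 ≈ 62.999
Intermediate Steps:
l(y) = -8 + y/9
p(O, P) = -2 + O (p(O, P) = -2 + (0 + O) = -2 + O)
J(s) = -2 + (-8 + s/9)*(-2 + s) (J(s) = (-2 + s)*(-8 + s/9) - 2 = (-8 + s/9)*(-2 + s) - 2 = -2 + (-8 + s/9)*(-2 + s))
√(J(1³) + 3963) = √((-2 + (-72 + 1³)*(-2 + 1³)/9) + 3963) = √((-2 + (-72 + 1)*(-2 + 1)/9) + 3963) = √((-2 + (⅑)*(-71)*(-1)) + 3963) = √((-2 + 71/9) + 3963) = √(53/9 + 3963) = √(35720/9) = 2*√8930/3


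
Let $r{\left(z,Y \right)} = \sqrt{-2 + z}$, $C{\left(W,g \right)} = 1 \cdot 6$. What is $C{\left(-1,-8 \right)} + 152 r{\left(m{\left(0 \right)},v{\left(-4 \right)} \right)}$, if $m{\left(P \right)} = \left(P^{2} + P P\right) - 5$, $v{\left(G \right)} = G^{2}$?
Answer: $6 + 152 i \sqrt{7} \approx 6.0 + 402.15 i$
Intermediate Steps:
$C{\left(W,g \right)} = 6$
$m{\left(P \right)} = -5 + 2 P^{2}$ ($m{\left(P \right)} = \left(P^{2} + P^{2}\right) - 5 = 2 P^{2} - 5 = -5 + 2 P^{2}$)
$C{\left(-1,-8 \right)} + 152 r{\left(m{\left(0 \right)},v{\left(-4 \right)} \right)} = 6 + 152 \sqrt{-2 - \left(5 - 2 \cdot 0^{2}\right)} = 6 + 152 \sqrt{-2 + \left(-5 + 2 \cdot 0\right)} = 6 + 152 \sqrt{-2 + \left(-5 + 0\right)} = 6 + 152 \sqrt{-2 - 5} = 6 + 152 \sqrt{-7} = 6 + 152 i \sqrt{7}$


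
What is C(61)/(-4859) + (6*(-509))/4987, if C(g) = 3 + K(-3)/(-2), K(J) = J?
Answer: -29723655/48463666 ≈ -0.61332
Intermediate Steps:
C(g) = 9/2 (C(g) = 3 - 3/(-2) = 3 - 3*(-1/2) = 3 + 3/2 = 9/2)
C(61)/(-4859) + (6*(-509))/4987 = (9/2)/(-4859) + (6*(-509))/4987 = (9/2)*(-1/4859) - 3054*1/4987 = -9/9718 - 3054/4987 = -29723655/48463666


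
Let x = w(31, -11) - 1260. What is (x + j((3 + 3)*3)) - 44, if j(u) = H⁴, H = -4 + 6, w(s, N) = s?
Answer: -1257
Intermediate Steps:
H = 2
j(u) = 16 (j(u) = 2⁴ = 16)
x = -1229 (x = 31 - 1260 = -1229)
(x + j((3 + 3)*3)) - 44 = (-1229 + 16) - 44 = -1213 - 44 = -1257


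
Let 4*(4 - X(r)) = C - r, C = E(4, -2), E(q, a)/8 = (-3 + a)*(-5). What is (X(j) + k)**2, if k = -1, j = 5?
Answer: 33489/16 ≈ 2093.1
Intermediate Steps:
E(q, a) = 120 - 40*a (E(q, a) = 8*((-3 + a)*(-5)) = 8*(15 - 5*a) = 120 - 40*a)
C = 200 (C = 120 - 40*(-2) = 120 + 80 = 200)
X(r) = -46 + r/4 (X(r) = 4 - (200 - r)/4 = 4 + (-50 + r/4) = -46 + r/4)
(X(j) + k)**2 = ((-46 + (1/4)*5) - 1)**2 = ((-46 + 5/4) - 1)**2 = (-179/4 - 1)**2 = (-183/4)**2 = 33489/16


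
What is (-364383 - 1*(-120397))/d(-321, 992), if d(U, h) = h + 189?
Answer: -243986/1181 ≈ -206.59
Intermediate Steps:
d(U, h) = 189 + h
(-364383 - 1*(-120397))/d(-321, 992) = (-364383 - 1*(-120397))/(189 + 992) = (-364383 + 120397)/1181 = -243986*1/1181 = -243986/1181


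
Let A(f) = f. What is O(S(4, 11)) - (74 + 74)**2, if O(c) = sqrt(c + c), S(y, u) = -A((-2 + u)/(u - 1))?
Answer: -21904 + 3*I*sqrt(5)/5 ≈ -21904.0 + 1.3416*I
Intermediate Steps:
S(y, u) = -(-2 + u)/(-1 + u) (S(y, u) = -(-2 + u)/(u - 1) = -(-2 + u)/(-1 + u))
O(c) = sqrt(2)*sqrt(c) (O(c) = sqrt(2*c) = sqrt(2)*sqrt(c))
O(S(4, 11)) - (74 + 74)**2 = sqrt(2)*sqrt((2 - 1*11)/(-1 + 11)) - (74 + 74)**2 = sqrt(2)*sqrt((2 - 11)/10) - 1*148**2 = sqrt(2)*sqrt((1/10)*(-9)) - 1*21904 = sqrt(2)*sqrt(-9/10) - 21904 = sqrt(2)*(3*I*sqrt(10)/10) - 21904 = 3*I*sqrt(5)/5 - 21904 = -21904 + 3*I*sqrt(5)/5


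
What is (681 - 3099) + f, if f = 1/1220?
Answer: -2949959/1220 ≈ -2418.0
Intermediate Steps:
f = 1/1220 ≈ 0.00081967
(681 - 3099) + f = (681 - 3099) + 1/1220 = -2418 + 1/1220 = -2949959/1220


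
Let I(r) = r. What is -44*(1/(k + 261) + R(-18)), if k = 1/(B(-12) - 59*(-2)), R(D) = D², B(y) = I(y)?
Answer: -394425416/27667 ≈ -14256.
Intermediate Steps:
B(y) = y
k = 1/106 (k = 1/(-12 - 59*(-2)) = 1/(-12 + 118) = 1/106 ≈ 0.0094340)
-44*(1/(k + 261) + R(-18)) = -44*(1/(1/106 + 261) + (-18)²) = -44*(1/(27667/106) + 324) = -44*(106/27667 + 324) = -44*8964214/27667 = -394425416/27667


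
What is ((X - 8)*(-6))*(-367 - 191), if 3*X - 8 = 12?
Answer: -4464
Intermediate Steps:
X = 20/3 (X = 8/3 + (⅓)*12 = 8/3 + 4 = 20/3 ≈ 6.6667)
((X - 8)*(-6))*(-367 - 191) = ((20/3 - 8)*(-6))*(-367 - 191) = -4/3*(-6)*(-558) = 8*(-558) = -4464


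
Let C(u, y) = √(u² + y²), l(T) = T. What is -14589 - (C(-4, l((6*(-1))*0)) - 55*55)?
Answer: -11568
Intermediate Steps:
-14589 - (C(-4, l((6*(-1))*0)) - 55*55) = -14589 - (√((-4)² + ((6*(-1))*0)²) - 55*55) = -14589 - (√(16 + (-6*0)²) - 3025) = -14589 - (√(16 + 0²) - 3025) = -14589 - (√(16 + 0) - 3025) = -14589 - (√16 - 3025) = -14589 - (4 - 3025) = -14589 - 1*(-3021) = -14589 + 3021 = -11568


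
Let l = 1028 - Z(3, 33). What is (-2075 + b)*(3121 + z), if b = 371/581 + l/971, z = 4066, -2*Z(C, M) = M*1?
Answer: -2401784986119/161186 ≈ -1.4901e+7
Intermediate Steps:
Z(C, M) = -M/2
l = 2089/2 (l = 1028 - (-1)*33/2 = 1028 - 1*(-33/2) = 1028 + 33/2 = 2089/2 ≈ 1044.5)
b = 276313/161186 (b = 371/581 + (2089/2)/971 = 371*(1/581) + (2089/2)*(1/971) = 53/83 + 2089/1942 = 276313/161186 ≈ 1.7142)
(-2075 + b)*(3121 + z) = (-2075 + 276313/161186)*(3121 + 4066) = -334184637/161186*7187 = -2401784986119/161186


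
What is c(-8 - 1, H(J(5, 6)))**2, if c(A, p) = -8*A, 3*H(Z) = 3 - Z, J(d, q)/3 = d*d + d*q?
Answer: 5184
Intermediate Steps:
J(d, q) = 3*d**2 + 3*d*q (J(d, q) = 3*(d*d + d*q) = 3*(d**2 + d*q) = 3*d**2 + 3*d*q)
H(Z) = 1 - Z/3 (H(Z) = (3 - Z)/3 = 1 - Z/3)
c(-8 - 1, H(J(5, 6)))**2 = (-8*(-8 - 1))**2 = (-8*(-9))**2 = 72**2 = 5184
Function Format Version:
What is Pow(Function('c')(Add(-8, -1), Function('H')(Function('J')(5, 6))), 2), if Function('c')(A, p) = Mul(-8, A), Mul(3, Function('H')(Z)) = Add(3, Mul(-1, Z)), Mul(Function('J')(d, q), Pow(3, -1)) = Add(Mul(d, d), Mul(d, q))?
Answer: 5184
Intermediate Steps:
Function('J')(d, q) = Add(Mul(3, Pow(d, 2)), Mul(3, d, q)) (Function('J')(d, q) = Mul(3, Add(Mul(d, d), Mul(d, q))) = Mul(3, Add(Pow(d, 2), Mul(d, q))) = Add(Mul(3, Pow(d, 2)), Mul(3, d, q)))
Function('H')(Z) = Add(1, Mul(Rational(-1, 3), Z)) (Function('H')(Z) = Mul(Rational(1, 3), Add(3, Mul(-1, Z))) = Add(1, Mul(Rational(-1, 3), Z)))
Pow(Function('c')(Add(-8, -1), Function('H')(Function('J')(5, 6))), 2) = Pow(Mul(-8, Add(-8, -1)), 2) = Pow(Mul(-8, -9), 2) = Pow(72, 2) = 5184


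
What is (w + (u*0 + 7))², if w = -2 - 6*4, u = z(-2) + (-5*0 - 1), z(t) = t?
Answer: 361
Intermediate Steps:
u = -3 (u = -2 + (-5*0 - 1) = -2 + (0 - 1) = -2 - 1 = -3)
w = -26 (w = -2 - 24 = -26)
(w + (u*0 + 7))² = (-26 + (-3*0 + 7))² = (-26 + (0 + 7))² = (-26 + 7)² = (-19)² = 361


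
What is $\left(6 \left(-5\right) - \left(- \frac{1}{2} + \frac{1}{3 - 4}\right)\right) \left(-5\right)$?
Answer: $\frac{285}{2} \approx 142.5$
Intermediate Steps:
$\left(6 \left(-5\right) - \left(- \frac{1}{2} + \frac{1}{3 - 4}\right)\right) \left(-5\right) = \left(-30 - - \frac{3}{2}\right) \left(-5\right) = \left(-30 + \left(\left(-1\right) \left(-1\right) + \frac{1}{2}\right)\right) \left(-5\right) = \left(-30 + \left(1 + \frac{1}{2}\right)\right) \left(-5\right) = \left(-30 + \frac{3}{2}\right) \left(-5\right) = \left(- \frac{57}{2}\right) \left(-5\right) = \frac{285}{2}$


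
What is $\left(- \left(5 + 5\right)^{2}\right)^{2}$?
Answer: $10000$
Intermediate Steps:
$\left(- \left(5 + 5\right)^{2}\right)^{2} = \left(- 10^{2}\right)^{2} = \left(\left(-1\right) 100\right)^{2} = \left(-100\right)^{2} = 10000$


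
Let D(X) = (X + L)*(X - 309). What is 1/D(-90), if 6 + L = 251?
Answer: -1/61845 ≈ -1.6169e-5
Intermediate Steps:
L = 245 (L = -6 + 251 = 245)
D(X) = (-309 + X)*(245 + X) (D(X) = (X + 245)*(X - 309) = (245 + X)*(-309 + X) = (-309 + X)*(245 + X))
1/D(-90) = 1/(-75705 + (-90)² - 64*(-90)) = 1/(-75705 + 8100 + 5760) = 1/(-61845) = -1/61845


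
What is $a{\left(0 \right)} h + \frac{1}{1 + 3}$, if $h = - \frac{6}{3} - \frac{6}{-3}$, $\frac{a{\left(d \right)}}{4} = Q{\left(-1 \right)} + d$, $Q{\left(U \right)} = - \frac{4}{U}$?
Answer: $\frac{1}{4} \approx 0.25$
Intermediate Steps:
$a{\left(d \right)} = 16 + 4 d$ ($a{\left(d \right)} = 4 \left(- \frac{4}{-1} + d\right) = 4 \left(\left(-4\right) \left(-1\right) + d\right) = 4 \left(4 + d\right) = 16 + 4 d$)
$h = 0$ ($h = \left(-6\right) \frac{1}{3} - -2 = -2 + 2 = 0$)
$a{\left(0 \right)} h + \frac{1}{1 + 3} = \left(16 + 4 \cdot 0\right) 0 + \frac{1}{1 + 3} = \left(16 + 0\right) 0 + \frac{1}{4} = 16 \cdot 0 + \frac{1}{4} = 0 + \frac{1}{4} = \frac{1}{4}$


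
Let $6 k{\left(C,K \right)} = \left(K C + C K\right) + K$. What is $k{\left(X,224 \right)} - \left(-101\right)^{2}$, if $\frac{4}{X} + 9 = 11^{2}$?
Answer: $-10161$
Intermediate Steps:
$X = \frac{1}{28}$ ($X = \frac{4}{-9 + 11^{2}} = \frac{4}{-9 + 121} = \frac{4}{112} = 4 \cdot \frac{1}{112} = \frac{1}{28} \approx 0.035714$)
$k{\left(C,K \right)} = \frac{K}{6} + \frac{C K}{3}$ ($k{\left(C,K \right)} = \frac{\left(K C + C K\right) + K}{6} = \frac{\left(C K + C K\right) + K}{6} = \frac{2 C K + K}{6} = \frac{K + 2 C K}{6} = \frac{K}{6} + \frac{C K}{3}$)
$k{\left(X,224 \right)} - \left(-101\right)^{2} = \frac{1}{6} \cdot 224 \left(1 + 2 \cdot \frac{1}{28}\right) - \left(-101\right)^{2} = \frac{1}{6} \cdot 224 \left(1 + \frac{1}{14}\right) - 10201 = \frac{1}{6} \cdot 224 \cdot \frac{15}{14} - 10201 = 40 - 10201 = -10161$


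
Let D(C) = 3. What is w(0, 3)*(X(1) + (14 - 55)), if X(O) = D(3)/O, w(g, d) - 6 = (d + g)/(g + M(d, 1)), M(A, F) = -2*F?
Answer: -171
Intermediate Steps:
w(g, d) = 6 + (d + g)/(-2 + g) (w(g, d) = 6 + (d + g)/(g - 2*1) = 6 + (d + g)/(g - 2) = 6 + (d + g)/(-2 + g))
X(O) = 3/O
w(0, 3)*(X(1) + (14 - 55)) = ((-12 + 3 + 7*0)/(-2 + 0))*(3/1 + (14 - 55)) = ((-12 + 3 + 0)/(-2))*(3*1 - 41) = (-½*(-9))*(3 - 41) = (9/2)*(-38) = -171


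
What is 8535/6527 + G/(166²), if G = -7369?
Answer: 187092997/179858012 ≈ 1.0402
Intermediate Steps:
8535/6527 + G/(166²) = 8535/6527 - 7369/(166²) = 8535*(1/6527) - 7369/27556 = 8535/6527 - 7369*1/27556 = 8535/6527 - 7369/27556 = 187092997/179858012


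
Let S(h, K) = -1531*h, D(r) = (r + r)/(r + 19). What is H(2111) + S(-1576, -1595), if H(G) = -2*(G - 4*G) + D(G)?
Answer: 2583183041/1065 ≈ 2.4255e+6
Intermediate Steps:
D(r) = 2*r/(19 + r) (D(r) = (2*r)/(19 + r) = 2*r/(19 + r))
H(G) = 6*G + 2*G/(19 + G) (H(G) = -2*(G - 4*G) + 2*G/(19 + G) = -(-6)*G + 2*G/(19 + G) = 6*G + 2*G/(19 + G))
H(2111) + S(-1576, -1595) = 2*2111*(58 + 3*2111)/(19 + 2111) - 1531*(-1576) = 2*2111*(58 + 6333)/2130 + 2412856 = 2*2111*(1/2130)*6391 + 2412856 = 13491401/1065 + 2412856 = 2583183041/1065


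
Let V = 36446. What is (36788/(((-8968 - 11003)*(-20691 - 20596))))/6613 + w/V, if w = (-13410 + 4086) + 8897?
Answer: -136958933408587/11689948855911438 ≈ -0.011716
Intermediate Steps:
w = -427 (w = -9324 + 8897 = -427)
(36788/(((-8968 - 11003)*(-20691 - 20596))))/6613 + w/V = (36788/(((-8968 - 11003)*(-20691 - 20596))))/6613 - 427/36446 = (36788/((-19971*(-41287))))*(1/6613) - 427*1/36446 = (36788/824542677)*(1/6613) - 427/36446 = 2164/320747101353 - 427/36446 = -136958933408587/11689948855911438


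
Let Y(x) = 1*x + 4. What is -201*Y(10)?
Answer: -2814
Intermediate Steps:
Y(x) = 4 + x (Y(x) = x + 4 = 4 + x)
-201*Y(10) = -201*(4 + 10) = -201*14 = -2814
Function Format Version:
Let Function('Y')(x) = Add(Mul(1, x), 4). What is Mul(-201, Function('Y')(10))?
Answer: -2814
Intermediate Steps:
Function('Y')(x) = Add(4, x) (Function('Y')(x) = Add(x, 4) = Add(4, x))
Mul(-201, Function('Y')(10)) = Mul(-201, Add(4, 10)) = Mul(-201, 14) = -2814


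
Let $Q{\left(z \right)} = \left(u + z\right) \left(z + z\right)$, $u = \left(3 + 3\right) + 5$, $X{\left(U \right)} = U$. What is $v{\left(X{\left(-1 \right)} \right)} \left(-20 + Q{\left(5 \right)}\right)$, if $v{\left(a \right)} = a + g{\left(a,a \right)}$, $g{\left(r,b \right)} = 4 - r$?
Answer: $560$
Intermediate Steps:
$u = 11$ ($u = 6 + 5 = 11$)
$Q{\left(z \right)} = 2 z \left(11 + z\right)$ ($Q{\left(z \right)} = \left(11 + z\right) \left(z + z\right) = \left(11 + z\right) 2 z = 2 z \left(11 + z\right)$)
$v{\left(a \right)} = 4$ ($v{\left(a \right)} = a - \left(-4 + a\right) = 4$)
$v{\left(X{\left(-1 \right)} \right)} \left(-20 + Q{\left(5 \right)}\right) = 4 \left(-20 + 2 \cdot 5 \left(11 + 5\right)\right) = 4 \left(-20 + 2 \cdot 5 \cdot 16\right) = 4 \left(-20 + 160\right) = 4 \cdot 140 = 560$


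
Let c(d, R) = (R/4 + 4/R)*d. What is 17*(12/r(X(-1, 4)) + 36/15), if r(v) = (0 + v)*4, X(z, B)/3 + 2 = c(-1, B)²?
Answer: 493/10 ≈ 49.300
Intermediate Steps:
c(d, R) = d*(4/R + R/4) (c(d, R) = (R*(¼) + 4/R)*d = (R/4 + 4/R)*d = (4/R + R/4)*d = d*(4/R + R/4))
X(z, B) = -6 + 3*(16 + B²)²/(16*B²) (X(z, B) = -6 + 3*((¼)*(-1)*(16 + B²)/B)² = -6 + 3*(-(16 + B²)/(4*B))² = -6 + 3*((16 + B²)²/(16*B²)) = -6 + 3*(16 + B²)²/(16*B²))
r(v) = 4*v (r(v) = v*4 = 4*v)
17*(12/r(X(-1, 4)) + 36/15) = 17*(12/((4*((3/16)*(256 + 4⁴)/4²))) + 36/15) = 17*(12/((4*((3/16)*(1/16)*(256 + 256)))) + 36*(1/15)) = 17*(12/((4*((3/16)*(1/16)*512))) + 12/5) = 17*(12/((4*6)) + 12/5) = 17*(12/24 + 12/5) = 17*(12*(1/24) + 12/5) = 17*(½ + 12/5) = 17*(29/10) = 493/10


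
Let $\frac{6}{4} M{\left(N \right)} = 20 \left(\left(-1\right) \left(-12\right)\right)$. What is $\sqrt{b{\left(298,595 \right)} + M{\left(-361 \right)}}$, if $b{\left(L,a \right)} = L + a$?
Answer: $9 \sqrt{13} \approx 32.45$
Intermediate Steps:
$M{\left(N \right)} = 160$ ($M{\left(N \right)} = \frac{2 \cdot 20 \left(\left(-1\right) \left(-12\right)\right)}{3} = \frac{2 \cdot 20 \cdot 12}{3} = \frac{2}{3} \cdot 240 = 160$)
$\sqrt{b{\left(298,595 \right)} + M{\left(-361 \right)}} = \sqrt{\left(298 + 595\right) + 160} = \sqrt{893 + 160} = \sqrt{1053} = 9 \sqrt{13}$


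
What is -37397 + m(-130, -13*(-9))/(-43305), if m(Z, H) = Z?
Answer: -323895391/8661 ≈ -37397.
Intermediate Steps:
-37397 + m(-130, -13*(-9))/(-43305) = -37397 - 130/(-43305) = -37397 - 130*(-1/43305) = -37397 + 26/8661 = -323895391/8661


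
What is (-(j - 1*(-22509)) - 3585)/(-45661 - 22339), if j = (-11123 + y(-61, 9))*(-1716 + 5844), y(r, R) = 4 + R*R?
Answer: -4553877/6800 ≈ -669.69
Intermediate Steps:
y(r, R) = 4 + R**2
j = -45564864 (j = (-11123 + (4 + 9**2))*(-1716 + 5844) = (-11123 + (4 + 81))*4128 = (-11123 + 85)*4128 = -11038*4128 = -45564864)
(-(j - 1*(-22509)) - 3585)/(-45661 - 22339) = (-(-45564864 - 1*(-22509)) - 3585)/(-45661 - 22339) = (-(-45564864 + 22509) - 3585)/(-68000) = (-1*(-45542355) - 3585)*(-1/68000) = (45542355 - 3585)*(-1/68000) = 45538770*(-1/68000) = -4553877/6800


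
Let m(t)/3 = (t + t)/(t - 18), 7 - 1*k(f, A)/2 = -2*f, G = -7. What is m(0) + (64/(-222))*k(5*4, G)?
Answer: -3008/111 ≈ -27.099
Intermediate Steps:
k(f, A) = 14 + 4*f (k(f, A) = 14 - (-4)*f = 14 + 4*f)
m(t) = 6*t/(-18 + t) (m(t) = 3*((t + t)/(t - 18)) = 3*((2*t)/(-18 + t)) = 3*(2*t/(-18 + t)) = 6*t/(-18 + t))
m(0) + (64/(-222))*k(5*4, G) = 6*0/(-18 + 0) + (64/(-222))*(14 + 4*(5*4)) = 6*0/(-18) + (64*(-1/222))*(14 + 4*20) = 6*0*(-1/18) - 32*(14 + 80)/111 = 0 - 32/111*94 = 0 - 3008/111 = -3008/111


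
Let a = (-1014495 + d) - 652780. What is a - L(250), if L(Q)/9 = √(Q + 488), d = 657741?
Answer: -1009534 - 27*√82 ≈ -1.0098e+6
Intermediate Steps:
a = -1009534 (a = (-1014495 + 657741) - 652780 = -356754 - 652780 = -1009534)
L(Q) = 9*√(488 + Q) (L(Q) = 9*√(Q + 488) = 9*√(488 + Q))
a - L(250) = -1009534 - 9*√(488 + 250) = -1009534 - 9*√738 = -1009534 - 9*3*√82 = -1009534 - 27*√82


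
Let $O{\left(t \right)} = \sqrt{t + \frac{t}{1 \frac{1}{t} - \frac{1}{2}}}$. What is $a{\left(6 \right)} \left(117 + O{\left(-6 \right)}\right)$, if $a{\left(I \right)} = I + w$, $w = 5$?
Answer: $1287 + 11 \sqrt{3} \approx 1306.1$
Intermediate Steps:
$a{\left(I \right)} = 5 + I$ ($a{\left(I \right)} = I + 5 = 5 + I$)
$O{\left(t \right)} = \sqrt{t + \frac{t}{- \frac{1}{2} + \frac{1}{t}}}$ ($O{\left(t \right)} = \sqrt{t + \frac{t}{\frac{1}{t} - \frac{1}{2}}} = \sqrt{t + \frac{t}{- \frac{1}{2} + \frac{1}{t}}}$)
$a{\left(6 \right)} \left(117 + O{\left(-6 \right)}\right) = \left(5 + 6\right) \left(117 + \sqrt{\left(-1\right) \left(-6\right) \frac{1}{-2 - 6} \left(2 - 6\right)}\right) = 11 \left(117 + \sqrt{\left(-1\right) \left(-6\right) \frac{1}{-8} \left(-4\right)}\right) = 11 \left(117 + \sqrt{\left(-1\right) \left(-6\right) \left(- \frac{1}{8}\right) \left(-4\right)}\right) = 11 \left(117 + \sqrt{3}\right) = 1287 + 11 \sqrt{3}$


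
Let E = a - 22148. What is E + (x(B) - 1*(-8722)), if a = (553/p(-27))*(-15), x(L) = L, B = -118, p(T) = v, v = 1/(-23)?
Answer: 177241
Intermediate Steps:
v = -1/23 ≈ -0.043478
p(T) = -1/23
a = 190785 (a = (553/(-1/23))*(-15) = (553*(-23))*(-15) = -12719*(-15) = 190785)
E = 168637 (E = 190785 - 22148 = 168637)
E + (x(B) - 1*(-8722)) = 168637 + (-118 - 1*(-8722)) = 168637 + (-118 + 8722) = 168637 + 8604 = 177241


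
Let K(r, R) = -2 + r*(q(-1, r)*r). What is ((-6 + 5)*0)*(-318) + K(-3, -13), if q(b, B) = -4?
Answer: -38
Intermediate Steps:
K(r, R) = -2 - 4*r² (K(r, R) = -2 + r*(-4*r) = -2 - 4*r²)
((-6 + 5)*0)*(-318) + K(-3, -13) = ((-6 + 5)*0)*(-318) + (-2 - 4*(-3)²) = -1*0*(-318) + (-2 - 4*9) = 0*(-318) + (-2 - 36) = 0 - 38 = -38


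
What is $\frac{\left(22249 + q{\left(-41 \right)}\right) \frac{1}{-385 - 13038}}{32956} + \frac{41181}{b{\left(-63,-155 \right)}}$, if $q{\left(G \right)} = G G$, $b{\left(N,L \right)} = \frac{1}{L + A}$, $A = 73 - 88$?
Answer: $- \frac{1548459669841345}{221184194} \approx -7.0008 \cdot 10^{6}$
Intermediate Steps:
$A = -15$
$b{\left(N,L \right)} = \frac{1}{-15 + L}$ ($b{\left(N,L \right)} = \frac{1}{L - 15} = \frac{1}{-15 + L}$)
$q{\left(G \right)} = G^{2}$
$\frac{\left(22249 + q{\left(-41 \right)}\right) \frac{1}{-385 - 13038}}{32956} + \frac{41181}{b{\left(-63,-155 \right)}} = \frac{\left(22249 + \left(-41\right)^{2}\right) \frac{1}{-385 - 13038}}{32956} + \frac{41181}{\frac{1}{-15 - 155}} = \frac{22249 + 1681}{-13423} \cdot \frac{1}{32956} + \frac{41181}{\frac{1}{-170}} = 23930 \left(- \frac{1}{13423}\right) \frac{1}{32956} + \frac{41181}{- \frac{1}{170}} = \left(- \frac{23930}{13423}\right) \frac{1}{32956} + 41181 \left(-170\right) = - \frac{11965}{221184194} - 7000770 = - \frac{1548459669841345}{221184194}$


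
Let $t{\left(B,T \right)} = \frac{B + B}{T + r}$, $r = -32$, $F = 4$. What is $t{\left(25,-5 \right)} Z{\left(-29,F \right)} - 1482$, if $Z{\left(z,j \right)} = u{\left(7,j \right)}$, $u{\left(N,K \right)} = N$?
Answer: $- \frac{55184}{37} \approx -1491.5$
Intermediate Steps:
$t{\left(B,T \right)} = \frac{2 B}{-32 + T}$ ($t{\left(B,T \right)} = \frac{B + B}{T - 32} = \frac{2 B}{-32 + T}$)
$Z{\left(z,j \right)} = 7$
$t{\left(25,-5 \right)} Z{\left(-29,F \right)} - 1482 = 2 \cdot 25 \frac{1}{-32 - 5} \cdot 7 - 1482 = 2 \cdot 25 \frac{1}{-37} \cdot 7 - 1482 = 2 \cdot 25 \left(- \frac{1}{37}\right) 7 - 1482 = \left(- \frac{50}{37}\right) 7 - 1482 = - \frac{350}{37} - 1482 = - \frac{55184}{37}$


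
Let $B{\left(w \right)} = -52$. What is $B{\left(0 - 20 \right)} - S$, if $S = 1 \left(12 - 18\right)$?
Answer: $-46$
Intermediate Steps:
$S = -6$ ($S = 1 \left(-6\right) = -6$)
$B{\left(0 - 20 \right)} - S = -52 - -6 = -52 + 6 = -46$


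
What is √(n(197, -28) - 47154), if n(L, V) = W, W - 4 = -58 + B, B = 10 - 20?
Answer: I*√47218 ≈ 217.3*I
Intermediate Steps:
B = -10
W = -64 (W = 4 + (-58 - 10) = 4 - 68 = -64)
n(L, V) = -64
√(n(197, -28) - 47154) = √(-64 - 47154) = √(-47218) = I*√47218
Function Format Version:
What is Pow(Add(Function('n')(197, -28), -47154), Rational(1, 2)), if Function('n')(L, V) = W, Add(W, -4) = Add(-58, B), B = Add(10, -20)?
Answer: Mul(I, Pow(47218, Rational(1, 2))) ≈ Mul(217.30, I)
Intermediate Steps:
B = -10
W = -64 (W = Add(4, Add(-58, -10)) = Add(4, -68) = -64)
Function('n')(L, V) = -64
Pow(Add(Function('n')(197, -28), -47154), Rational(1, 2)) = Pow(Add(-64, -47154), Rational(1, 2)) = Pow(-47218, Rational(1, 2)) = Mul(I, Pow(47218, Rational(1, 2)))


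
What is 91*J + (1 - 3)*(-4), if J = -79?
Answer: -7181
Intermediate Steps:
91*J + (1 - 3)*(-4) = 91*(-79) + (1 - 3)*(-4) = -7189 - 2*(-4) = -7189 + 8 = -7181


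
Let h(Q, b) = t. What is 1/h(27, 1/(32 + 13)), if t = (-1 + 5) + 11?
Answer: 1/15 ≈ 0.066667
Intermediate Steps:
t = 15 (t = 4 + 11 = 15)
h(Q, b) = 15
1/h(27, 1/(32 + 13)) = 1/15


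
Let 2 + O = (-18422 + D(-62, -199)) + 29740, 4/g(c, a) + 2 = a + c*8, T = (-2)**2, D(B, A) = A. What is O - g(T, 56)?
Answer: 478029/43 ≈ 11117.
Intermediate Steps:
T = 4
g(c, a) = 4/(-2 + a + 8*c) (g(c, a) = 4/(-2 + (a + c*8)) = 4/(-2 + (a + 8*c)) = 4/(-2 + a + 8*c))
O = 11117 (O = -2 + ((-18422 - 199) + 29740) = -2 + (-18621 + 29740) = -2 + 11119 = 11117)
O - g(T, 56) = 11117 - 4/(-2 + 56 + 8*4) = 11117 - 4/(-2 + 56 + 32) = 11117 - 4/86 = 11117 - 1*2/43 = 11117 - 2/43 = 478029/43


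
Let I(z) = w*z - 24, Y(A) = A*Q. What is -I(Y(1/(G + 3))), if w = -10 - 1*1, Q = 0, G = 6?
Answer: 24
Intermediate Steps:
w = -11 (w = -10 - 1 = -11)
Y(A) = 0 (Y(A) = A*0 = 0)
I(z) = -24 - 11*z (I(z) = -11*z - 24 = -24 - 11*z)
-I(Y(1/(G + 3))) = -(-24 - 11*0) = -(-24 + 0) = -1*(-24) = 24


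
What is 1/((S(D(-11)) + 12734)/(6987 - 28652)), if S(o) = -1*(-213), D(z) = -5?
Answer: -21665/12947 ≈ -1.6734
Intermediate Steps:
S(o) = 213
1/((S(D(-11)) + 12734)/(6987 - 28652)) = 1/((213 + 12734)/(6987 - 28652)) = 1/(12947/(-21665)) = 1/(12947*(-1/21665)) = 1/(-12947/21665) = -21665/12947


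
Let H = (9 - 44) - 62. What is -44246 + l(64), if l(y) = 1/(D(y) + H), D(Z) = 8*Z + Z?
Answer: -21193833/479 ≈ -44246.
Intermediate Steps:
D(Z) = 9*Z
H = -97 (H = -35 - 62 = -97)
l(y) = 1/(-97 + 9*y) (l(y) = 1/(9*y - 97) = 1/(-97 + 9*y))
-44246 + l(64) = -44246 + 1/(-97 + 9*64) = -44246 + 1/(-97 + 576) = -44246 + 1/479 = -21193833/479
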